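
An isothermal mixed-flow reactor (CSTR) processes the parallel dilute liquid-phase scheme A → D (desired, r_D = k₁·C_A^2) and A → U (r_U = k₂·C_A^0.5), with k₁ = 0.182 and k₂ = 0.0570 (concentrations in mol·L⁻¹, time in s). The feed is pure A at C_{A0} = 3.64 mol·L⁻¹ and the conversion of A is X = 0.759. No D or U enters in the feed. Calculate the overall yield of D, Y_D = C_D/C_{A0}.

Exit C_A = C_{A0}(1−X) = 3.64×0.241 = 0.8772 mol·L⁻¹.
Rates in a CSTR are evaluated at the outlet concentration: r_D = 0.182×0.8772^2 = 0.1401, r_U = 0.0570×0.8772^0.5 = 0.05339.
Fraction of consumed A going to D: r_D/(r_D+r_U) = 0.7240.
C_D = 0.7240·C_{A0}·X = 0.7240×3.64×0.759 = 2.00 mol·L⁻¹; Y_D = C_D/C_{A0} = 0.550.

0.550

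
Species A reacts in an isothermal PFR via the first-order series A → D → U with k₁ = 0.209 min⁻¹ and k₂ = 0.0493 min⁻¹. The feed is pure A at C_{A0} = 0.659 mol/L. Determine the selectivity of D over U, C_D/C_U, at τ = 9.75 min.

2.77

For first-order series with pure A initially, C_D(τ) = k₁C_{A0}/(k₂−k₁)·(e^(−k₁τ) − e^(−k₂τ)).
e^(−k₁τ) = e^(−0.209×9.75) = e^(−2.038) = 0.1303; e^(−k₂τ) = e^(−0.4807) = 0.6184.
C_D = 0.209×0.659/(0.0493−0.209) × (0.1303−0.6184) = (-0.8624)×(-0.4880) = 0.4209 mol/L.
C_A = C_{A0}e^(−k₁τ) = 0.08588 mol/L, so C_U = C_{A0}−C_A−C_D = 0.1522 mol/L; C_D/C_U = 2.77.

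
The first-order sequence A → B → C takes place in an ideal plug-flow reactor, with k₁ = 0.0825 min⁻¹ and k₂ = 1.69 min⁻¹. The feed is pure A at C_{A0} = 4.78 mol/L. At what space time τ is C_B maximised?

1.88 min

The intermediate peaks when r₁ = r₂, i.e. k₁e^(−k₁τ) = k₂e^(−k₂τ), giving τ_opt = ln(k₂/k₁)/(k₂−k₁).
= ln(1.69/0.0825)/(1.69−0.0825) = ln(20.48)/1.607 = 3.020/1.607 = 1.88 min.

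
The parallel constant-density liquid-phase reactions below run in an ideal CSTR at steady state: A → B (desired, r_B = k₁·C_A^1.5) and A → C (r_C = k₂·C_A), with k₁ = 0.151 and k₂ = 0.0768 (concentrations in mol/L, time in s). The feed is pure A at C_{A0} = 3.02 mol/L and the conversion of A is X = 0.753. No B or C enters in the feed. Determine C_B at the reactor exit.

Exit C_A = C_{A0}(1−X) = 3.02×0.247 = 0.7459 mol/L.
Rates in a CSTR are evaluated at the outlet concentration: r_B = 0.151×0.7459^1.5 = 0.09728, r_C = 0.0768×0.7459 = 0.05729.
Fraction of consumed A going to B: r_B/(r_B+r_C) = 0.6294.
C_B = 0.6294·C_{A0}·X = 0.6294×3.02×0.753 = 1.43 mol/L.

1.43 mol/L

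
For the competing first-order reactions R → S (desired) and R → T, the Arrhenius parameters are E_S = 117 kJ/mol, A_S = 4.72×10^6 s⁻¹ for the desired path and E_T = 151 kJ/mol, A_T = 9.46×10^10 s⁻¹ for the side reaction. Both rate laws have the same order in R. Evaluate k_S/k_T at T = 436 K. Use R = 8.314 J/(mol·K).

k_S/k_T = (A_S/A_T)·exp[−(E_S−E_T)/(RT)] = (A_S/A_T)·exp[(E_T−E_S)/(RT)].
(E_T−E_S)/(RT) = (151−117)×10³/(8.314×436) = 34000/3625 = 9.380.
k_S/k_T = (4.72×10^6/9.46×10^10)·exp(9.380) = 4.989×10^-5 × 11844 = 0.591.
Since E_S < E_T, lowering the temperature improves selectivity toward S.

0.591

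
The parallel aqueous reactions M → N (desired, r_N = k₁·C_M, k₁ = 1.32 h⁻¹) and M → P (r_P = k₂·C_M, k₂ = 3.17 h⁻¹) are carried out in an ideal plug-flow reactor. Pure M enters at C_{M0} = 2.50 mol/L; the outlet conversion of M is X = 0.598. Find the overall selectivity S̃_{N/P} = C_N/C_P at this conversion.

0.416

C_M = C_{M0}(1−X) = 1.005 mol/L.
Both paths are first order in M, so the instantaneous fraction to N is constant: dC_N/d(−C_M) = k₁/(k₁+k₂) = 0.2940.
C_N = 0.2940·(C_{M0}−C_M) = 0.2940×1.495 = 0.440 mol/L.
C_P = (C_{M0}−C_M)−C_N = 1.055 mol/L; S̃_{N/P} = 0.4395/1.055 = 0.416.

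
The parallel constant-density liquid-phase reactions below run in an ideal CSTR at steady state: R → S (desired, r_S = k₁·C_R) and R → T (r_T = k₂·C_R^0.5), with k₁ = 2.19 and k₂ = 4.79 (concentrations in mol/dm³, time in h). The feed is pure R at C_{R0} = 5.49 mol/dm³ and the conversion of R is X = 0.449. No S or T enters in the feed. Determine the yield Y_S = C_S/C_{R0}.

0.199

Exit C_R = C_{R0}(1−X) = 5.49×0.551 = 3.025 mol/dm³.
A CSTR operates uniformly at the exit composition, giving r_S = 6.625 and r_T = 8.331 (each k·C_R^n at C_R = 3.025).
Fraction of consumed R going to S: r_S/(r_S+r_T) = 0.4430.
C_S = 0.4430·C_{R0}·X = 0.4430×5.49×0.449 = 1.09 mol/dm³; Y_S = C_S/C_{R0} = 0.199.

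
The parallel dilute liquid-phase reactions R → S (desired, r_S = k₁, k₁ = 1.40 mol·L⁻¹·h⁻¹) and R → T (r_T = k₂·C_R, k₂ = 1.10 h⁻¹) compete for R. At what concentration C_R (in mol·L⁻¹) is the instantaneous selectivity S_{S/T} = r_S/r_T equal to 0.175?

7.27 mol·L⁻¹

S_{S/T} = (k₁/k₂)·C_R⁻¹ ⇒ C_R = (S·k₂/k₁)^(-1).
= (0.175×1.10/1.40)^(-1) = (0.1375)^(-1) = 7.27 mol·L⁻¹.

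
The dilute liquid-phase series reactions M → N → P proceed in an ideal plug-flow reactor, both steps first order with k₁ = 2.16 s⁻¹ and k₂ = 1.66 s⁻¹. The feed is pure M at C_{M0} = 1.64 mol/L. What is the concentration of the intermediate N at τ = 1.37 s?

The intermediate concentration in a first-order A→B→C sequence is C_N = k₁C_{M0}(e^(−k₁τ) − e^(−k₂τ))/(k₂−k₁).
e^(−k₁τ) = e^(−2.16×1.37) = e^(−2.959) = 0.05186; e^(−k₂τ) = e^(−2.274) = 0.1029.
C_N = 2.16×1.64/(1.66−2.16) × (0.05186−0.1029) = (-7.085)×(-0.05102) = 0.3615 mol/L.

0.361 mol/L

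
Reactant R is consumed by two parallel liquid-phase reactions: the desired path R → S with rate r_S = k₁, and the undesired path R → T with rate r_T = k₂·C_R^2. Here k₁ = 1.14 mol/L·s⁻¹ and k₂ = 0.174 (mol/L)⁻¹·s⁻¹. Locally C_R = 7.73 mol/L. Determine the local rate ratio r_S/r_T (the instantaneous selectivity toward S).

S_{S/T} = r_S/r_T = (k₁)/(k₂·C_R^2) = (k₁/k₂)·C_R^-2.
= (1.14) / (0.174×7.730^2) = 1.140/10.40 = 0.110.

0.110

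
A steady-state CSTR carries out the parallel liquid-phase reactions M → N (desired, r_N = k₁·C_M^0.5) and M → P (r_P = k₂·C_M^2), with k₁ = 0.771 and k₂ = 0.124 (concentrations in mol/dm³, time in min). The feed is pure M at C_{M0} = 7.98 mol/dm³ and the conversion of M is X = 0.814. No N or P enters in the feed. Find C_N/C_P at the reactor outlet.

Exit C_M = C_{M0}(1−X) = 7.98×0.186 = 1.484 mol/dm³.
In a CSTR the entire volume is at exit conditions, so r_N = 0.771×1.484^0.5 = 0.9393 and r_P = 0.124×1.484^2 = 0.2732.
Overall selectivity = C_N/C_P = r_Nτ/(r_Pτ) = r_N/r_P = 3.44.

3.44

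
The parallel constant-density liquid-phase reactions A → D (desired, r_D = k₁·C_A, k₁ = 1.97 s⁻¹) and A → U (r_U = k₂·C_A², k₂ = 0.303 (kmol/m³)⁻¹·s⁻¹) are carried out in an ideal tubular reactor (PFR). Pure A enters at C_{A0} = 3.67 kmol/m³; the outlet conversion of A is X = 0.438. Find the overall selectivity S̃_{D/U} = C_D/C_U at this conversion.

C_A = C_{A0}(1−X) = 2.063 kmol/m³.
Along a PFR/batch, dC_D/dC_A = −r_D/(r_D+r_U) = −k₁/(k₁+k₂·C_A).
Integrating from C_{A0} to C_A: C_D = (1.97/0.303)·ln[(1.97+0.303·3.67)/(1.97+0.303·2.06)] = 6.502·ln(3.082/2.595) = 1.118 kmol/m³.
C_U = (C_{A0}−C_A)−C_D = 0.4891 kmol/m³; S̃_{D/U} = 1.118/0.4891 = 2.29.

2.29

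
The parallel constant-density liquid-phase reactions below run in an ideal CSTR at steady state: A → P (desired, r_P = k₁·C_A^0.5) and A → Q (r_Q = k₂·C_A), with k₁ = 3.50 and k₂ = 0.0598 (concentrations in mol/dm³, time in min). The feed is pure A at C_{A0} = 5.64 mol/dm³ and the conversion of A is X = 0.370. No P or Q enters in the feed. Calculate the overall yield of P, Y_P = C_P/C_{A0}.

0.358

Exit C_A = C_{A0}(1−X) = 5.64×0.630 = 3.553 mol/dm³.
In a CSTR the entire volume is at exit conditions, so r_P = 3.50×3.553^0.5 = 6.597 and r_Q = 0.0598×3.553 = 0.2125.
Fraction of consumed A going to P: r_P/(r_P+r_Q) = 0.9688.
C_P = 0.9688·C_{A0}·X = 0.9688×5.64×0.370 = 2.02 mol/dm³; Y_P = C_P/C_{A0} = 0.358.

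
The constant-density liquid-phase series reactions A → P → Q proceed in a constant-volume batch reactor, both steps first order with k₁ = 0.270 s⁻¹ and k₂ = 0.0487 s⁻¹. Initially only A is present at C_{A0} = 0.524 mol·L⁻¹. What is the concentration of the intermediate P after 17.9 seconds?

0.262 mol·L⁻¹

For first-order series with pure A initially, C_P(t) = k₁C_{A0}/(k₂−k₁)·(e^(−k₁t) − e^(−k₂t)).
e^(−k₁t) = e^(−0.270×17.9) = e^(−4.833) = 0.007963; e^(−k₂t) = e^(−0.8717) = 0.4182.
C_P = 0.270×0.524/(0.0487−0.270) × (0.007963−0.4182) = (-0.6393)×(-0.4103) = 0.2623 mol·L⁻¹.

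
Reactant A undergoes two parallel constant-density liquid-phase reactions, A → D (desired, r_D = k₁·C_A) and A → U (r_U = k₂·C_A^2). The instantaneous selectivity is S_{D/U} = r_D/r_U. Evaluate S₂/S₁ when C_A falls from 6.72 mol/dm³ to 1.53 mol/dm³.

S_{D/U} = (k₁/k₂)·C_A⁻¹, so S₂/S₁ = (C_{A,2}/C_{A,1})⁻¹.
= 6.72/1.53 = 4.39.

4.39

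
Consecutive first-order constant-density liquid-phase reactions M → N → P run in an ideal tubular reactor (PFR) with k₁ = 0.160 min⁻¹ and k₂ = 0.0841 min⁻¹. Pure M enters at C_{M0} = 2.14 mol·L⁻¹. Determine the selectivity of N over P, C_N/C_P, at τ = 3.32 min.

The intermediate concentration in a first-order A→B→C sequence is C_N = k₁C_{M0}(e^(−k₁τ) − e^(−k₂τ))/(k₂−k₁).
e^(−k₁τ) = e^(−0.160×3.32) = e^(−0.5312) = 0.5879; e^(−k₂τ) = e^(−0.2792) = 0.7564.
C_N = 0.160×2.14/(0.0841−0.160) × (0.5879−0.7564) = (-4.511)×(-0.1685) = 0.7600 mol·L⁻¹.
C_M = C_{M0}e^(−k₁τ) = 1.258 mol·L⁻¹, so C_P = C_{M0}−C_M−C_N = 0.1218 mol·L⁻¹; C_N/C_P = 6.24.

6.24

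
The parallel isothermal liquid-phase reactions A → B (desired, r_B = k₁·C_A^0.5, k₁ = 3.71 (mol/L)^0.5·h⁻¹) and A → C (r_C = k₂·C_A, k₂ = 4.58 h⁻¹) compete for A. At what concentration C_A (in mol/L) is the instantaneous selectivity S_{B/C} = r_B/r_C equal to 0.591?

S_{B/C} = (k₁/k₂)·C_A^-0.5 ⇒ C_A = (S·k₂/k₁)^(-2).
= (0.591×4.58/3.71)^(-2) = (0.7296)^(-2) = 1.88 mol/L.

1.88 mol/L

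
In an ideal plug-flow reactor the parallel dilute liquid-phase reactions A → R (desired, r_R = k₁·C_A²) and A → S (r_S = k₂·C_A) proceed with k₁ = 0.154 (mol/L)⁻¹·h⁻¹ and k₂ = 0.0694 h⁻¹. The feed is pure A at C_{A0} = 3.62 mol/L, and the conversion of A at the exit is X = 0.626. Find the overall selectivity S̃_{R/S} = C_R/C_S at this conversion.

C_A = C_{A0}(1−X) = 1.354 mol/L.
Along a PFR/batch, dC_S/dC_A = −r_S/(r_R+r_S) = −k₂/(k₂+k₁·C_A).
Integrating from C_{A0} to C_A: C_S = (0.0694/0.154)·ln[(0.0694+0.154·3.62)/(0.0694+0.154·1.35)] = 0.4506·ln(0.6269/0.2779) = 0.3666 mol/L.
Then C_R = (C_{A0}−C_A) − C_S = 2.266 − 0.3666 = 1.900 mol/L.
S̃_{R/S} = C_R/C_S = 1.900/0.3666 = 5.18.

5.18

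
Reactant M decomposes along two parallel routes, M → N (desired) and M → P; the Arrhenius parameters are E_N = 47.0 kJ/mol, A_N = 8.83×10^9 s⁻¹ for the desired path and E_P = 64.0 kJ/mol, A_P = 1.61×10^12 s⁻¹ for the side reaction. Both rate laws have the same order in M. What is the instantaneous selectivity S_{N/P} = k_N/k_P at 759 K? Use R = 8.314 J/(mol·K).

Since both paths have the same order in M, the concentration cancels and S_{N/P} = k_N/k_P = (A_N/A_P)·exp[(E_P−E_N)/(RT)].
(E_P−E_N)/(RT) = (64.0−47.0)×10³/(8.314×759) = 17000/6310 = 2.694.
k_N/k_P = (8.83×10^9/1.61×10^12)·exp(2.694) = 0.005484 × 14.79 = 0.0811.

0.0811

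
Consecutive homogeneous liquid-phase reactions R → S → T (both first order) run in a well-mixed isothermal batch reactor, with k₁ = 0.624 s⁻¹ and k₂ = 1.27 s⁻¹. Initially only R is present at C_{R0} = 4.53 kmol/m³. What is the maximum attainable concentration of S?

Evaluating C_S at t_opt = ln(k₂/k₁)/(k₂−k₁) gives C_{S,max}/C_{R0} = (k₁/k₂)^[k₂/(k₂−k₁)].
= (0.624/1.27)^(1.27/(1.27−0.624)) = (0.4913)^(1.966) = 0.2473.
C_{S,max} = 0.2473×4.53 = 1.12 kmol/m³.

1.12 kmol/m³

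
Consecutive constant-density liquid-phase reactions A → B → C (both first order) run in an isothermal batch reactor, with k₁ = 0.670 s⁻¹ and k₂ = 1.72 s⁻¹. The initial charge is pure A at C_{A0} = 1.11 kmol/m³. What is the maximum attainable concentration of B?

0.237 kmol/m³

Evaluating C_B at t_opt = ln(k₂/k₁)/(k₂−k₁) gives C_{B,max}/C_{A0} = (k₁/k₂)^[k₂/(k₂−k₁)].
= (0.670/1.72)^(1.72/(1.72−0.670)) = (0.3895)^(1.638) = 0.2134.
C_{B,max} = 0.2134×1.11 = 0.237 kmol/m³.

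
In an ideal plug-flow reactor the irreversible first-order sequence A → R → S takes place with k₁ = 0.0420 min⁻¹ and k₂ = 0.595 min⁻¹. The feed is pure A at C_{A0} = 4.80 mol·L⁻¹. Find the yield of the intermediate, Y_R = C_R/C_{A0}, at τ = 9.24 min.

Solving the coupled first-order balances gives C_R(τ) = [k₁/(k₂−k₁)]·C_{A0}·(e^(−k₁τ) − e^(−k₂τ)).
e^(−k₁τ) = e^(−0.0420×9.24) = e^(−0.3881) = 0.6784; e^(−k₂τ) = e^(−5.498) = 0.004096.
C_R = 0.0420×4.80/(0.595−0.0420) × (0.6784−0.004096) = 0.3646×0.6743 = 0.2458 mol·L⁻¹.
Y_R = C_R/C_{A0} = 0.2458/4.80 = 0.0512.

0.0512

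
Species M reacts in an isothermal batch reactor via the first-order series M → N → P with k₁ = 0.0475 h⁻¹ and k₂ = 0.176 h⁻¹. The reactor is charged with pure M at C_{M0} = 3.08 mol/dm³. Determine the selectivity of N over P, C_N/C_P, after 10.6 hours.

0.725

The intermediate concentration in a first-order A→B→C sequence is C_N = k₁C_{M0}(e^(−k₁t) − e^(−k₂t))/(k₂−k₁).
e^(−k₁t) = e^(−0.0475×10.6) = e^(−0.5035) = 0.6044; e^(−k₂t) = e^(−1.866) = 0.1548.
C_N = 0.0475×3.08/(0.176−0.0475) × (0.6044−0.1548) = 1.139×0.4496 = 0.5119 mol/dm³.
C_M = C_{M0}e^(−k₁t) = 1.862 mol/dm³, so C_P = C_{M0}−C_M−C_N = 0.7065 mol/dm³; C_N/C_P = 0.725.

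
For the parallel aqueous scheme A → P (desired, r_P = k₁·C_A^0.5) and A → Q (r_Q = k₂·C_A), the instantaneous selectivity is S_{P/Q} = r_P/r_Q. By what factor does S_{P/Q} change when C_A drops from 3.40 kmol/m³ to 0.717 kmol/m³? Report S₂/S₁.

2.18

S_{P/Q} = (k₁/k₂)·C_A^-0.5, so S₂/S₁ = (C_{A,2}/C_{A,1})^-0.5.
= (0.717/3.40)^(-0.5) = (0.2109)^(-0.5) = 2.18.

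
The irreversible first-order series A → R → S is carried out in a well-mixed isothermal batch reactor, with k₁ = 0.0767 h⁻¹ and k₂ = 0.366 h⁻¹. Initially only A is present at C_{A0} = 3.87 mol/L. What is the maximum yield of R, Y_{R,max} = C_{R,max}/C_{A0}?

0.138

For a first-order series the maximum intermediate yield is C_{R,max}/C_{A0} = (k₁/k₂)^[k₂/(k₂−k₁)].
= (0.0767/0.366)^(0.366/(0.366−0.0767)) = (0.2096)^(1.265) = 0.1385.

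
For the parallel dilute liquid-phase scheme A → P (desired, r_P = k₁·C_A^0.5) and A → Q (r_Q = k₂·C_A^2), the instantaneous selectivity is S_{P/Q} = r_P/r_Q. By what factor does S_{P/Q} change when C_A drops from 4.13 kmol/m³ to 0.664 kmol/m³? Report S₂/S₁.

15.5

S_{P/Q} = (k₁/k₂)·C_A^-1.5, so S₂/S₁ = (C_{A,2}/C_{A,1})^-1.5.
= (0.664/4.13)^(-1.5) = (0.1608)^(-1.5) = 15.5.
Selectivity toward P rises as C_A falls — low-concentration operation is favoured.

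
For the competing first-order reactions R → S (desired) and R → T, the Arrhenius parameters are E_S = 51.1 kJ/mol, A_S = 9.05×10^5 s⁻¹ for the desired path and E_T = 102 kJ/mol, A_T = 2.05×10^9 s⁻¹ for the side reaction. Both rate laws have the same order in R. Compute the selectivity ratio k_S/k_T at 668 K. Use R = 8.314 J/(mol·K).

4.22

k_S/k_T = (A_S/A_T)·exp[−(E_S−E_T)/(RT)] = (A_S/A_T)·exp[(E_T−E_S)/(RT)].
(E_T−E_S)/(RT) = (102−51.1)×10³/(8.314×668) = 50900/5554 = 9.165.
k_S/k_T = (9.05×10^5/2.05×10^9)·exp(9.165) = 4.415×10^-4 × 9556 = 4.22.
Since E_S < E_T, lowering the temperature improves selectivity toward S.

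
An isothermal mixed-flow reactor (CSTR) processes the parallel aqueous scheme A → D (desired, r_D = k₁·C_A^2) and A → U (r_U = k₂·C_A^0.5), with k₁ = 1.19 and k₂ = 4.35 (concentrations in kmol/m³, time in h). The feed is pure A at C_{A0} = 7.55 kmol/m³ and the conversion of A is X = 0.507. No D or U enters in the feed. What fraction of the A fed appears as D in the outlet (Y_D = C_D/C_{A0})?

0.336

Exit C_A = C_{A0}(1−X) = 7.55×0.493 = 3.722 kmol/m³.
Rates in a CSTR are evaluated at the outlet concentration: r_D = 1.19×3.722^2 = 16.49, r_U = 4.35×3.722^0.5 = 8.392.
Fraction of consumed A going to D: r_D/(r_D+r_U) = 0.6627.
C_D = 0.6627·C_{A0}·X = 0.6627×7.55×0.507 = 2.54 kmol/m³; Y_D = C_D/C_{A0} = 0.336.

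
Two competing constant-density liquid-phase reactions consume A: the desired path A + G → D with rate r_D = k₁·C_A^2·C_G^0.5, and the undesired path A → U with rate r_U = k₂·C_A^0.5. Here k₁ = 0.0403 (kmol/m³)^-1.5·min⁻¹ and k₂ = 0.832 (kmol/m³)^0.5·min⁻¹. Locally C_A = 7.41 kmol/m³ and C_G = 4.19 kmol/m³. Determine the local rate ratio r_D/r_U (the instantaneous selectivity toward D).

S_{D/U} = r_D/r_U = (k₁·C_A^2·C_G^0.5)/(k₂·C_A^0.5) = (k₁/k₂)·C_A^1.5·C_G^0.5.
= (0.0403×7.410^2×4.190^0.5) / (0.832×7.410^0.5) = 4.529/2.265 = 2.00.

2.00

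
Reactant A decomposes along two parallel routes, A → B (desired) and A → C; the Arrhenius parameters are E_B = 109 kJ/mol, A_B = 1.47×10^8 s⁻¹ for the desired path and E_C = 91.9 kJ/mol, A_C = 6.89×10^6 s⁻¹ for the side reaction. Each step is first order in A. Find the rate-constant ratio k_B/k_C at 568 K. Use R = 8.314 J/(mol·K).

k_B/k_C = (A_B/A_C)·exp[−(E_B−E_C)/(RT)] = (A_B/A_C)·exp[(E_C−E_B)/(RT)].
(E_C−E_B)/(RT) = (91.9−109)×10³/(8.314×568) = -17100/4722 = -3.621.
k_B/k_C = (1.47×10^8/6.89×10^6)·exp(-3.621) = 21.34 × 0.02675 = 0.571.
Since E_B > E_C, raising the temperature improves selectivity toward B.

0.571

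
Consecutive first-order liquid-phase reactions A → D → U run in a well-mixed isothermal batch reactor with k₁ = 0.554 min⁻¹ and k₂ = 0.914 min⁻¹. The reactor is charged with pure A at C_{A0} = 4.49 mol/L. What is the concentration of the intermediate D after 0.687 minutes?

For first-order series with pure A initially, C_D(t) = k₁C_{A0}/(k₂−k₁)·(e^(−k₁t) − e^(−k₂t)).
e^(−k₁t) = e^(−0.554×0.687) = e^(−0.3806) = 0.6835; e^(−k₂t) = e^(−0.6279) = 0.5337.
C_D = 0.554×4.49/(0.914−0.554) × (0.6835−0.5337) = 6.910×0.1498 = 1.035 mol/L.

1.03 mol/L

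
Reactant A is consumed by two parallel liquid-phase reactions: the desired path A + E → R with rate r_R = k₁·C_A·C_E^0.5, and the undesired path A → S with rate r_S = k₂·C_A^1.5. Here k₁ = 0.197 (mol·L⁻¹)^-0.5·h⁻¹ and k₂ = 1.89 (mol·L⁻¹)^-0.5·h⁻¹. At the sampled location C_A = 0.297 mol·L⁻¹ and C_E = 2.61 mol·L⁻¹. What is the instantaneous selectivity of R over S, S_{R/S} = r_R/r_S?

S_{R/S} = r_R/r_S = (k₁·C_A·C_E^0.5)/(k₂·C_A^1.5) = (k₁/k₂)·C_A^-0.5·C_E^0.5.
= (0.197×0.2970×2.610^0.5) / (1.89×0.2970^1.5) = 0.09452/0.3059 = 0.309.

0.309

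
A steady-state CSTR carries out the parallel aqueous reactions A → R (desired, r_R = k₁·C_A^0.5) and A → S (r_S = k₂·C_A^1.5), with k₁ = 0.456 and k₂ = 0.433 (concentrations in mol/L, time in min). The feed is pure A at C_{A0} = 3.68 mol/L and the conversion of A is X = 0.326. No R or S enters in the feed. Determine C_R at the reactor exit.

0.358 mol/L

Exit C_A = C_{A0}(1−X) = 3.68×0.674 = 2.480 mol/L.
A CSTR operates uniformly at the exit composition, giving r_R = 0.7182 and r_S = 1.691 (each k·C_A^n at C_A = 2.480).
Fraction of consumed A going to R: r_R/(r_R+r_S) = 0.2980.
C_R = 0.2980·C_{A0}·X = 0.2980×3.68×0.326 = 0.358 mol/L.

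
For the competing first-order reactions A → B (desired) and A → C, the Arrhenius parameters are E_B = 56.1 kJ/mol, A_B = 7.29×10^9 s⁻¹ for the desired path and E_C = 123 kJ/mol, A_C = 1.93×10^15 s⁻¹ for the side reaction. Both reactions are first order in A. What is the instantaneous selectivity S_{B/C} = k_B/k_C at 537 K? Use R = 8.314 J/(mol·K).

Since both paths have the same order in A, the concentration cancels and S_{B/C} = k_B/k_C = (A_B/A_C)·exp[(E_C−E_B)/(RT)].
(E_C−E_B)/(RT) = (123−56.1)×10³/(8.314×537) = 66900/4465 = 14.98.
k_B/k_C = (7.29×10^9/1.93×10^15)·exp(14.98) = 3.777×10^-6 × 3.219×10^6 = 12.2.
Since E_B < E_C, lowering the temperature improves selectivity toward B.

12.2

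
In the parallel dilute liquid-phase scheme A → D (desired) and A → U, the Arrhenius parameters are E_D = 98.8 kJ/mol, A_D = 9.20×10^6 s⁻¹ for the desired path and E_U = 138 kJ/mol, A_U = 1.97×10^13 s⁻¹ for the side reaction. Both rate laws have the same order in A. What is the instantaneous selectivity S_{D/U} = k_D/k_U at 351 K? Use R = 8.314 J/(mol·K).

0.319

k_D/k_U = (A_D/A_U)·exp[−(E_D−E_U)/(RT)] = (A_D/A_U)·exp[(E_U−E_D)/(RT)].
(E_U−E_D)/(RT) = (138−98.8)×10³/(8.314×351) = 39200/2918 = 13.43.
k_D/k_U = (9.20×10^6/1.97×10^13)·exp(13.43) = 4.670×10^-7 × 6.821×10^5 = 0.319.
Since E_D < E_U, lowering the temperature improves selectivity toward D.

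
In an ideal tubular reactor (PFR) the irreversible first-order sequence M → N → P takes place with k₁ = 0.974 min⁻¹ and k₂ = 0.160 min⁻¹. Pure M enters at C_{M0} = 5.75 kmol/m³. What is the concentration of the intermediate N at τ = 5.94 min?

2.64 kmol/m³

The intermediate concentration in a first-order A→B→C sequence is C_N = k₁C_{M0}(e^(−k₁τ) − e^(−k₂τ))/(k₂−k₁).
e^(−k₁τ) = e^(−0.974×5.94) = e^(−5.786) = 0.003072; e^(−k₂τ) = e^(−0.9504) = 0.3866.
C_N = 0.974×5.75/(0.160−0.974) × (0.003072−0.3866) = (-6.880)×(-0.3835) = 2.639 kmol/m³.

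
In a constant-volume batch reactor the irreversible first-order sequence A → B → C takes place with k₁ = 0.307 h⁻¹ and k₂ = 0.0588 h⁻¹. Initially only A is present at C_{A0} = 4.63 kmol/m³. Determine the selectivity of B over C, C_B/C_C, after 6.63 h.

3.50

For first-order series with pure A initially, C_B(t) = k₁C_{A0}/(k₂−k₁)·(e^(−k₁t) − e^(−k₂t)).
e^(−k₁t) = e^(−0.307×6.63) = e^(−2.035) = 0.1306; e^(−k₂t) = e^(−0.3898) = 0.6772.
C_B = 0.307×4.63/(0.0588−0.307) × (0.1306−0.6772) = (-5.727)×(-0.5465) = 3.130 kmol/m³.
C_A = C_{A0}e^(−k₁t) = 0.6048 kmol/m³, so C_C = C_{A0}−C_A−C_B = 0.8953 kmol/m³; C_B/C_C = 3.50.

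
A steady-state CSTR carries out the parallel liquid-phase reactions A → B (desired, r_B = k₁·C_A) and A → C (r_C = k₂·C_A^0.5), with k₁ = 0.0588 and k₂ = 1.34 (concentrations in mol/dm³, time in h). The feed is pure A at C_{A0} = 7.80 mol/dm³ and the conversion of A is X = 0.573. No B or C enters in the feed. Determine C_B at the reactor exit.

0.331 mol/dm³

Exit C_A = C_{A0}(1−X) = 7.80×0.427 = 3.331 mol/dm³.
A CSTR operates uniformly at the exit composition, giving r_B = 0.1958 and r_C = 2.445 (each k·C_A^n at C_A = 3.331).
Fraction of consumed A going to B: r_B/(r_B+r_C) = 0.07414.
C_B = 0.07414·C_{A0}·X = 0.07414×7.80×0.573 = 0.331 mol/dm³.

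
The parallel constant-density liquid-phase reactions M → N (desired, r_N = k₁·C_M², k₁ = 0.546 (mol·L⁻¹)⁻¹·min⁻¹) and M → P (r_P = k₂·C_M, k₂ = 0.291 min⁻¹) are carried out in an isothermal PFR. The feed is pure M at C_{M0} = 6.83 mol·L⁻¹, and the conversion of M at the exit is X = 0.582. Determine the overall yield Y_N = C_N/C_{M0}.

0.521

C_M = C_{M0}(1−X) = 2.855 mol·L⁻¹.
Along a PFR/batch, dC_P/dC_M = −r_P/(r_N+r_P) = −k₂/(k₂+k₁·C_M).
Integrating from C_{M0} to C_M: C_P = (0.291/0.546)·ln[(0.291+0.546·6.83)/(0.291+0.546·2.85)] = 0.5330·ln(4.020/1.850) = 0.4137 mol·L⁻¹.
Then C_N = (C_{M0}−C_M) − C_P = 3.975 − 0.4137 = 3.561 mol·L⁻¹.
Y_N = C_N/C_{M0} = 3.561/6.83 = 0.521.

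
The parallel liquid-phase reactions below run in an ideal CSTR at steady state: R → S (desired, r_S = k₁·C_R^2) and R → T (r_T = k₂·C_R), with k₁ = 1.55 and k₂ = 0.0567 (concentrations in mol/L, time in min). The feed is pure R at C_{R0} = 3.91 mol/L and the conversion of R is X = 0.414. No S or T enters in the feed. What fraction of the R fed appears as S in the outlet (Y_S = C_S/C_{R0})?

0.407

Exit C_R = C_{R0}(1−X) = 3.91×0.586 = 2.291 mol/L.
A CSTR operates uniformly at the exit composition, giving r_S = 8.137 and r_T = 0.1299 (each k·C_R^n at C_R = 2.291).
Fraction of consumed R going to S: r_S/(r_S+r_T) = 0.9843.
C_S = 0.9843·C_{R0}·X = 0.9843×3.91×0.414 = 1.59 mol/L; Y_S = C_S/C_{R0} = 0.407.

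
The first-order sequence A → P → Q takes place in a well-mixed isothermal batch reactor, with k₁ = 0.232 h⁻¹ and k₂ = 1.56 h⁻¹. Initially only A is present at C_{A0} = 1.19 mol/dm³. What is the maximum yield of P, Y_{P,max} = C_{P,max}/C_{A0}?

0.107

For a first-order series the maximum intermediate yield is C_{P,max}/C_{A0} = (k₁/k₂)^[k₂/(k₂−k₁)].
= (0.232/1.56)^(1.56/(1.56−0.232)) = (0.1487)^(1.175) = 0.1066.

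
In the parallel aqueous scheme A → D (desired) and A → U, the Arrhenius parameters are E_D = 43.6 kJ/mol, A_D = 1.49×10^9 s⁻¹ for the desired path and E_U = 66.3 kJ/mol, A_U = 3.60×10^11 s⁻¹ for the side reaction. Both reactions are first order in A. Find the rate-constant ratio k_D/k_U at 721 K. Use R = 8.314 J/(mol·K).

0.183

With equal orders, S_{D/U} = k_D/k_U = (A_D/A_U)·exp[(E_U−E_D)/(RT)].
(E_U−E_D)/(RT) = (66.3−43.6)×10³/(8.314×721) = 22700/5994 = 3.787.
k_D/k_U = (1.49×10^9/3.60×10^11)·exp(3.787) = 0.004139 × 44.12 = 0.183.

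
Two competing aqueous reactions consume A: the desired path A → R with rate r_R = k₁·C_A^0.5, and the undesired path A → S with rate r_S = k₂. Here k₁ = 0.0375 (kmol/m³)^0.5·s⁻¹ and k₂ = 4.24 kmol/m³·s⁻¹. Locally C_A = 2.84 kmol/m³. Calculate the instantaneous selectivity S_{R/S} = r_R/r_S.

S_{R/S} = r_R/r_S = (k₁·C_A^0.5)/(k₂) = (k₁/k₂)·C_A^0.5.
= (0.0375×2.840^0.5) / (4.24) = 0.06320/4.240 = 0.0149.

0.0149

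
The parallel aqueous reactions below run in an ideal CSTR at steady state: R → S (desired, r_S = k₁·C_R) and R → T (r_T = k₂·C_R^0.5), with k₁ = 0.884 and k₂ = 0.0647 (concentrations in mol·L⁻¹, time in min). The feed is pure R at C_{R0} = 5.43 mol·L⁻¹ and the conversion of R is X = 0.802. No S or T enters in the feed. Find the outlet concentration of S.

Exit C_R = C_{R0}(1−X) = 5.43×0.198 = 1.075 mol·L⁻¹.
A CSTR operates uniformly at the exit composition, giving r_S = 0.9504 and r_T = 0.06709 (each k·C_R^n at C_R = 1.075).
Fraction of consumed R going to S: r_S/(r_S+r_T) = 0.9341.
C_S = 0.9341·C_{R0}·X = 0.9341×5.43×0.802 = 4.07 mol·L⁻¹.

4.07 mol·L⁻¹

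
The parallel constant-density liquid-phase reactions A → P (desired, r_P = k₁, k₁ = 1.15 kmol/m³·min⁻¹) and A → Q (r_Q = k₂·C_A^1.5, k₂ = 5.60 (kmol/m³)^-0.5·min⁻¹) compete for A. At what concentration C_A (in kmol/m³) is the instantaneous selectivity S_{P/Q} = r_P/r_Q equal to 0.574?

S_{P/Q} = (k₁/k₂)·C_A^-1.5 ⇒ C_A = (S·k₂/k₁)^(1/(-1.5)).
= (0.574×5.60/1.15)^(-0.6667) = (2.795)^(-0.6667) = 0.504 kmol/m³.

0.504 kmol/m³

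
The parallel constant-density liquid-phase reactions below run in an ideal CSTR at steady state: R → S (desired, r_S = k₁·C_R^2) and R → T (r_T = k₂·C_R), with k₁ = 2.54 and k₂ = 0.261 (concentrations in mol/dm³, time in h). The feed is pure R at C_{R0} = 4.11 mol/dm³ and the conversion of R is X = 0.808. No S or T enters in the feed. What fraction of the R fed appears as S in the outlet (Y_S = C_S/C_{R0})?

0.715

Exit C_R = C_{R0}(1−X) = 4.11×0.192 = 0.7891 mol/dm³.
A CSTR operates uniformly at the exit composition, giving r_S = 1.582 and r_T = 0.2060 (each k·C_R^n at C_R = 0.7891).
Fraction of consumed R going to S: r_S/(r_S+r_T) = 0.8848.
C_S = 0.8848·C_{R0}·X = 0.8848×4.11×0.808 = 2.94 mol/dm³; Y_S = C_S/C_{R0} = 0.715.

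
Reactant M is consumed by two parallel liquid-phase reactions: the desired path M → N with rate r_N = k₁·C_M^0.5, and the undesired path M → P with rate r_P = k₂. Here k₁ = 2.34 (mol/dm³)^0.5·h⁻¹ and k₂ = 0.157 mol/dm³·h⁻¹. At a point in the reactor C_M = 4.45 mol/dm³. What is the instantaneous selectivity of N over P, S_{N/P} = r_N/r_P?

31.4

S_{N/P} = r_N/r_P = (k₁·C_M^0.5)/(k₂) = (k₁/k₂)·C_M^0.5.
= (2.34×4.450^0.5) / (0.157) = 4.936/0.1570 = 31.4.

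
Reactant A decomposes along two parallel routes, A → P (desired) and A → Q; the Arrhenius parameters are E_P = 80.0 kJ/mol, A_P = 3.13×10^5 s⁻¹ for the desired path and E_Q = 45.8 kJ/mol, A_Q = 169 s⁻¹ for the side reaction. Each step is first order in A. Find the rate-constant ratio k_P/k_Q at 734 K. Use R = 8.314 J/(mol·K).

k_P/k_Q = (A_P/A_Q)·exp[−(E_P−E_Q)/(RT)] = (A_P/A_Q)·exp[(E_Q−E_P)/(RT)].
(E_Q−E_P)/(RT) = (45.8−80.0)×10³/(8.314×734) = -34200/6102 = -5.604.
k_P/k_Q = (3.13×10^5/169)·exp(-5.604) = 1852 × 0.003682 = 6.82.
Since E_P > E_Q, raising the temperature improves selectivity toward P.

6.82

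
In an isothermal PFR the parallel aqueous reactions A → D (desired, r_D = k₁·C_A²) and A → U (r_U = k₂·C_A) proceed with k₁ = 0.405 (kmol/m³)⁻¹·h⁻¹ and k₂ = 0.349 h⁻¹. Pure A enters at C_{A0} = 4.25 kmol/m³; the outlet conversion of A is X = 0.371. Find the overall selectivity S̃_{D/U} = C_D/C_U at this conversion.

C_A = C_{A0}(1−X) = 2.673 kmol/m³.
Along a PFR/batch, dC_U/dC_A = −r_U/(r_D+r_U) = −k₂/(k₂+k₁·C_A).
Integrating from C_{A0} to C_A: C_U = (0.349/0.405)·ln[(0.349+0.405·4.25)/(0.349+0.405·2.67)] = 0.8617·ln(2.070/1.432) = 0.3178 kmol/m³.
Then C_D = (C_{A0}−C_A) − C_U = 1.577 − 0.3178 = 1.259 kmol/m³.
S̃_{D/U} = C_D/C_U = 1.259/0.3178 = 3.96.

3.96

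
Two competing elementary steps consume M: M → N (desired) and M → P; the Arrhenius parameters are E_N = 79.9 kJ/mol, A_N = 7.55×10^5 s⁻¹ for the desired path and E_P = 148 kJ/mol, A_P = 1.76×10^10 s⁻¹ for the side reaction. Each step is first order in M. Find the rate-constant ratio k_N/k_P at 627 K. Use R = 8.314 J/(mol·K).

Since both paths have the same order in M, the concentration cancels and S_{N/P} = k_N/k_P = (A_N/A_P)·exp[(E_P−E_N)/(RT)].
(E_P−E_N)/(RT) = (148−79.9)×10³/(8.314×627) = 68100/5213 = 13.06.
k_N/k_P = (7.55×10^5/1.76×10^10)·exp(13.06) = 4.290×10^-5 × 4.716×10^5 = 20.2.

20.2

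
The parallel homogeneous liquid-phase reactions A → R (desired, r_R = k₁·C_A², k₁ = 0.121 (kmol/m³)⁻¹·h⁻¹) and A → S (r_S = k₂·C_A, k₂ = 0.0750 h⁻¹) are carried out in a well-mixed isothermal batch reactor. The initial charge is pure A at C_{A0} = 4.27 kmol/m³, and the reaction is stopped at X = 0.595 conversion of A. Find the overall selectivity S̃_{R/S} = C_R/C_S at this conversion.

4.59

C_A = C_{A0}(1−X) = 1.729 kmol/m³.
Along a PFR/batch, dC_S/dC_A = −r_S/(r_R+r_S) = −k₂/(k₂+k₁·C_A).
Integrating from C_{A0} to C_A: C_S = (0.0750/0.121)·ln[(0.0750+0.121·4.27)/(0.0750+0.121·1.73)] = 0.6198·ln(0.5917/0.2843) = 0.4544 kmol/m³.
Then C_R = (C_{A0}−C_A) − C_S = 2.541 − 0.4544 = 2.086 kmol/m³.
S̃_{R/S} = C_R/C_S = 2.086/0.4544 = 4.59.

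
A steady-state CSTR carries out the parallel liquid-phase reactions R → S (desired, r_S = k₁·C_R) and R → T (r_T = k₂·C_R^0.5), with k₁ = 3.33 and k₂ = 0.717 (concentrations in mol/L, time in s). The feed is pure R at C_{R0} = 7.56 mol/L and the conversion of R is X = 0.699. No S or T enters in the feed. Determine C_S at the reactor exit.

4.62 mol/L

Exit C_R = C_{R0}(1−X) = 7.56×0.301 = 2.276 mol/L.
A CSTR operates uniformly at the exit composition, giving r_S = 7.578 and r_T = 1.082 (each k·C_R^n at C_R = 2.276).
Fraction of consumed R going to S: r_S/(r_S+r_T) = 0.8751.
C_S = 0.8751·C_{R0}·X = 0.8751×7.56×0.699 = 4.62 mol/L.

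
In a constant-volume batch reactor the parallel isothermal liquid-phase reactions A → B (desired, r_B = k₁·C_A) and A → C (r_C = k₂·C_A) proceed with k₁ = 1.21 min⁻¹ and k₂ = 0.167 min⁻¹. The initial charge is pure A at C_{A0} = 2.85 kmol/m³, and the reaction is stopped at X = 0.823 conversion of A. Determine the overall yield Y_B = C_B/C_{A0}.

C_A = C_{A0}(1−X) = 0.5045 kmol/m³.
Both paths are first order in A, so the instantaneous fraction to B is constant: dC_B/d(−C_A) = k₁/(k₁+k₂) = 0.8787.
C_B = 0.8787·(C_{A0}−C_A) = 0.8787×2.346 = 2.06 kmol/m³.
Y_B = C_B/C_{A0} = 2.061/2.85 = 0.723.

0.723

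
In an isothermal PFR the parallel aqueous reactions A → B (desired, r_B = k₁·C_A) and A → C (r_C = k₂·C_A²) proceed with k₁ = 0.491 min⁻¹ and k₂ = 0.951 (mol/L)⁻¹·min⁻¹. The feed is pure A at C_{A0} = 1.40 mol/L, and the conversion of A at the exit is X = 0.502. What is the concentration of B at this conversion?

0.236 mol/L

C_A = C_{A0}(1−X) = 0.6972 mol/L.
Along a PFR/batch, dC_B/dC_A = −r_B/(r_B+r_C) = −k₁/(k₁+k₂·C_A).
Integrating from C_{A0} to C_A: C_B = (0.491/0.951)·ln[(0.491+0.951·1.40)/(0.491+0.951·0.697)] = 0.5163·ln(1.822/1.154) = 0.2359 mol/L.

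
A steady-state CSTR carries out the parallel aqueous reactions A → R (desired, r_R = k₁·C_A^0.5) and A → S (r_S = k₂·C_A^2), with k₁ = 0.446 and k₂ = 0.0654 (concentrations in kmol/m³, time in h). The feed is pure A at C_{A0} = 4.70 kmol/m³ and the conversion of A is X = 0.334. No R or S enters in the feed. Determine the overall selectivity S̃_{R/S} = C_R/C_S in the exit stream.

Exit C_A = C_{A0}(1−X) = 4.70×0.666 = 3.130 kmol/m³.
A CSTR operates uniformly at the exit composition, giving r_R = 0.7891 and r_S = 0.6408 (each k·C_A^n at C_A = 3.130).
Overall selectivity = C_R/C_S = r_Rτ/(r_Sτ) = r_R/r_S = 1.23.

1.23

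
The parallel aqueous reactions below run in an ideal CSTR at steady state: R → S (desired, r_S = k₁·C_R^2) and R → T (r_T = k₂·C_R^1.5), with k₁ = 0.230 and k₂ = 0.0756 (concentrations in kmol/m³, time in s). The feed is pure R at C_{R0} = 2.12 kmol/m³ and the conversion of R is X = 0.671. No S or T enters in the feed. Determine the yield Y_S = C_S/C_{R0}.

0.481

Exit C_R = C_{R0}(1−X) = 2.12×0.329 = 0.6975 kmol/m³.
In a CSTR the entire volume is at exit conditions, so r_S = 0.230×0.6975^2 = 0.1119 and r_T = 0.0756×0.6975^1.5 = 0.04404.
Fraction of consumed R going to S: r_S/(r_S+r_T) = 0.7176.
C_S = 0.7176·C_{R0}·X = 0.7176×2.12×0.671 = 1.02 kmol/m³; Y_S = C_S/C_{R0} = 0.481.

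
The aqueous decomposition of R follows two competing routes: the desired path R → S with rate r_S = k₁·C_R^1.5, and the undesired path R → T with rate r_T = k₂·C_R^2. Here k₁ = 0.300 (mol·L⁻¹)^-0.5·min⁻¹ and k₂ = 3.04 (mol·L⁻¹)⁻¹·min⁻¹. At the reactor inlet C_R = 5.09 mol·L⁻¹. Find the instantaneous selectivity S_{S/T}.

0.0437

S_{S/T} = r_S/r_T = (k₁·C_R^1.5)/(k₂·C_R^2) = (k₁/k₂)·C_R^-0.5.
= (0.300×5.090^1.5) / (3.04×5.090^2) = 3.445/78.76 = 0.0437.
The undesired path is higher order in R, so low C_R (CSTR or dilute feed) favours S.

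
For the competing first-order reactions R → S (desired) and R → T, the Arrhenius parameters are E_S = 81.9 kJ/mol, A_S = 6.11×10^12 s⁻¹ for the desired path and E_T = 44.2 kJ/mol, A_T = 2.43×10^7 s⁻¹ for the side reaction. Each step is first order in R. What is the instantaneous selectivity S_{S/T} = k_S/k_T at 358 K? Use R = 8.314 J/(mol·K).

0.794

k_S/k_T = (A_S/A_T)·exp[−(E_S−E_T)/(RT)] = (A_S/A_T)·exp[(E_T−E_S)/(RT)].
(E_T−E_S)/(RT) = (44.2−81.9)×10³/(8.314×358) = -37700/2976 = -12.67.
k_S/k_T = (6.11×10^12/2.43×10^7)·exp(-12.67) = 2.514×10^5 × 3.156×10^-6 = 0.794.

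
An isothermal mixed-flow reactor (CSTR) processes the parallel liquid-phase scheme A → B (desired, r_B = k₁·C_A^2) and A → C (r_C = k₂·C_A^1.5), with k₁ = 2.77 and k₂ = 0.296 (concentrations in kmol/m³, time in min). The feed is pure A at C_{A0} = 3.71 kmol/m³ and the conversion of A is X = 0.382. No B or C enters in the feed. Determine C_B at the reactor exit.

Exit C_A = C_{A0}(1−X) = 3.71×0.618 = 2.293 kmol/m³.
A CSTR operates uniformly at the exit composition, giving r_B = 14.56 and r_C = 1.028 (each k·C_A^n at C_A = 2.293).
Fraction of consumed A going to B: r_B/(r_B+r_C) = 0.9341.
C_B = 0.9341·C_{A0}·X = 0.9341×3.71×0.382 = 1.32 kmol/m³.

1.32 kmol/m³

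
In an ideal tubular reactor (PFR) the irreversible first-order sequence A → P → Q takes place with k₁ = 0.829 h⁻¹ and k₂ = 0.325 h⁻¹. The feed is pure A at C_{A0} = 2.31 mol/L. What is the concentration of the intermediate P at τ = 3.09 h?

For first-order series with pure A initially, C_P(τ) = k₁C_{A0}/(k₂−k₁)·(e^(−k₁τ) − e^(−k₂τ)).
e^(−k₁τ) = e^(−0.829×3.09) = e^(−2.562) = 0.07718; e^(−k₂τ) = e^(−1.004) = 0.3663.
C_P = 0.829×2.31/(0.325−0.829) × (0.07718−0.3663) = (-3.800)×(-0.2891) = 1.099 mol/L.

1.10 mol/L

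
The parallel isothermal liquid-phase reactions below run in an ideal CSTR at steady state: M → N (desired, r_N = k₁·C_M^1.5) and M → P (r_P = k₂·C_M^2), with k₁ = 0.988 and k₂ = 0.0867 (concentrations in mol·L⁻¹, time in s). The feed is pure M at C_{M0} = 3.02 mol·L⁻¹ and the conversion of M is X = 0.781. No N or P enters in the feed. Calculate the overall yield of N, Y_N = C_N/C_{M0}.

0.729

Exit C_M = C_{M0}(1−X) = 3.02×0.219 = 0.6614 mol·L⁻¹.
Rates in a CSTR are evaluated at the outlet concentration: r_N = 0.988×0.6614^1.5 = 0.5314, r_P = 0.0867×0.6614^2 = 0.03792.
Fraction of consumed M going to N: r_N/(r_N+r_P) = 0.9334.
C_N = 0.9334·C_{M0}·X = 0.9334×3.02×0.781 = 2.20 mol·L⁻¹; Y_N = C_N/C_{M0} = 0.729.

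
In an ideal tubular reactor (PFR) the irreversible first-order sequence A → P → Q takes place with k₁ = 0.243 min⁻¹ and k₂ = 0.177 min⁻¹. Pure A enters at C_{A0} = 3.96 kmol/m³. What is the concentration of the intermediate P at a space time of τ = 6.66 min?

Solving the coupled first-order balances gives C_P(τ) = [k₁/(k₂−k₁)]·C_{A0}·(e^(−k₁τ) − e^(−k₂τ)).
e^(−k₁τ) = e^(−0.243×6.66) = e^(−1.618) = 0.1982; e^(−k₂τ) = e^(−1.179) = 0.3076.
C_P = 0.243×3.96/(0.177−0.243) × (0.1982−0.3076) = (-14.58)×(-0.1094) = 1.595 kmol/m³.

1.60 kmol/m³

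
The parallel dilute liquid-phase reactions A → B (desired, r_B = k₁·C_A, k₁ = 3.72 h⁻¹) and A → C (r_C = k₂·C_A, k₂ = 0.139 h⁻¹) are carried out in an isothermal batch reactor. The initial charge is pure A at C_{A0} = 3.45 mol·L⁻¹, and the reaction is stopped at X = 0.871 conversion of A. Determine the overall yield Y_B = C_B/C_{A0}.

C_A = C_{A0}(1−X) = 0.4451 mol·L⁻¹.
Both paths are first order in A, so the instantaneous fraction to B is constant: dC_B/d(−C_A) = k₁/(k₁+k₂) = 0.9640.
C_B = 0.9640·(C_{A0}−C_A) = 0.9640×3.005 = 2.90 mol·L⁻¹.
Y_B = C_B/C_{A0} = 2.897/3.45 = 0.840.

0.840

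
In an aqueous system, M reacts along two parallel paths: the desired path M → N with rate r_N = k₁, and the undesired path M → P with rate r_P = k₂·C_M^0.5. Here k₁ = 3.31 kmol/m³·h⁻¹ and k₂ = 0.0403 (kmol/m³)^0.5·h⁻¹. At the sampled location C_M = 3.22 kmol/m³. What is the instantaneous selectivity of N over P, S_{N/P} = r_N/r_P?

S_{N/P} = r_N/r_P = (k₁)/(k₂·C_M^0.5) = (k₁/k₂)·C_M^-0.5.
= (3.31) / (0.0403×3.220^0.5) = 3.310/0.07232 = 45.8.

45.8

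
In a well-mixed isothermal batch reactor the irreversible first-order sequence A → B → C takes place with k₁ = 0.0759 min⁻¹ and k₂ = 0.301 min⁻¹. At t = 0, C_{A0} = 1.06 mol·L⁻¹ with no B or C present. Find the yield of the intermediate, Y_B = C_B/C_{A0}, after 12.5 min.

0.123

The intermediate concentration in a first-order A→B→C sequence is C_B = k₁C_{A0}(e^(−k₁t) − e^(−k₂t))/(k₂−k₁).
e^(−k₁t) = e^(−0.0759×12.5) = e^(−0.9487) = 0.3872; e^(−k₂t) = e^(−3.762) = 0.02323.
C_B = 0.0759×1.06/(0.301−0.0759) × (0.3872−0.02323) = 0.3574×0.3640 = 0.1301 mol·L⁻¹.
Y_B = C_B/C_{A0} = 0.1301/1.06 = 0.123.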